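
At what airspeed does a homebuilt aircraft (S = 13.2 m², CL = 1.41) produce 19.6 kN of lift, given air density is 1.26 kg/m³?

v = 40.9 m/s

L = ½ρv²S·CL ⇒ v = √(2L/(ρ·S·CL))
v = √(2 × 19600 / (1.26 × 13.2 × 1.41)) = √1672 = 40.9 m/s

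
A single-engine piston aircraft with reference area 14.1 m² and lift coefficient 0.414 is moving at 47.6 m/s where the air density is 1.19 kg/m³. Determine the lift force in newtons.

Dynamic pressure q = ½ρv² = ½ × 1.19 × 47.6² = 1348 Pa.
L = q·S·CL = 1348 × 14.1 × 0.414 = 7870 N ≈ 7.87 kN

L = 7870 N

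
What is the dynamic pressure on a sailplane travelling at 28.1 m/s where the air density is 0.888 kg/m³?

q = 351 Pa

q = ½ρv² = ½ × 0.888 × 28.1² = 351 Pa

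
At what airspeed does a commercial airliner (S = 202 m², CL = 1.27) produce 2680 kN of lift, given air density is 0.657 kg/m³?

v = 178 m/s

L = ½ρv²S·CL ⇒ v = √(2L/(ρ·S·CL))
v = √(2 × 2.68×10^6 / (0.657 × 202 × 1.27)) = √31800 = 178 m/s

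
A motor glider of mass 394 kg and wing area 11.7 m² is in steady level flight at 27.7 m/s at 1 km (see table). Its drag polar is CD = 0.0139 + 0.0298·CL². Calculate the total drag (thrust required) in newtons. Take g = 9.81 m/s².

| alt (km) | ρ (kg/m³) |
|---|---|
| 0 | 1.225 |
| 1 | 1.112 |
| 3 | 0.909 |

At 1 km, from the table: ρ = 1.112 kg/m³.
In steady level flight, lift balances weight: W = mg = 394 × 9.81 = 3865.1 N.
Dynamic pressure q = 0.5 × 1.112 × 27.7² = 426.6 Pa.
Required CL = L/(qS) = 3865.1/(426.6·11.7) = 0.7744.
CD = 0.0139 + 0.0298 × 0.7744² = 0.03177.
D = q·S·CD = 426.6 × 11.7 × 0.03177 = 158.6 N

D = 159 N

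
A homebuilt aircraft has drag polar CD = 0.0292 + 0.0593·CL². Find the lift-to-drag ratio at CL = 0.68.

CD = 0.0292 + 0.0593 × 0.68² = 0.05662
L/D = CL/CD = 0.68 / 0.05662 = 12

L/D = 12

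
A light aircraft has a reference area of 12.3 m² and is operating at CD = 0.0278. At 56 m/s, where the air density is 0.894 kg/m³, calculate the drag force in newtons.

D = 479 N

D = ½ρv²S·CD = ½ × 0.894 × 56² × 12.3 × 0.0278 = 479 N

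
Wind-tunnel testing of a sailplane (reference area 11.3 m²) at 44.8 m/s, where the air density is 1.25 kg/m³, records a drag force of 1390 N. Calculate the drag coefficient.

CD = 0.0981

From D = ½ρv²S·CD, rearranging gives CD = 2D/(ρv²S).
CD = 2 × 1390 / (1.25 × 44.8² × 11.3) = 0.0981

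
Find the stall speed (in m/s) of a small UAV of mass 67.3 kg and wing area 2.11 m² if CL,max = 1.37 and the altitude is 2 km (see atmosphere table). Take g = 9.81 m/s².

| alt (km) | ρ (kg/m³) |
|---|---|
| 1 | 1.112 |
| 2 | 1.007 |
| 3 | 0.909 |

V_stall = 21.3 m/s

At 2 km, from the table: ρ = 1.007 kg/m³.
Weight W = mg = 67.3 × 9.81 = 660.2 N.
V_stall = √(2W/(ρ·S·CL,max)) = √(2 × 660.2 / (1.007 × 2.11 × 1.37))
V_stall = √453.6 = 21.3 m/s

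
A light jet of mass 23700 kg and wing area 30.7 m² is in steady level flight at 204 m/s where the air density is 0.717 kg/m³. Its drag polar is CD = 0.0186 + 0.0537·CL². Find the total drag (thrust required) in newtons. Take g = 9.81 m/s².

D = 14900 N

Level flight ⇒ L = W = m·g = 23700 × 9.81 = 2.325×10^5 N.
Dynamic pressure q = 0.5 × 0.717 × 204² = 14920 Pa.
CL = 2W/(ρv²S) = 2×2.325×10^5/(0.717×204²×30.7) = 0.5076.
CD = 0.0186 + 0.0537 × 0.5076² = 0.03244.
D = q·S·CD = 14920 × 30.7 × 0.03244 = 14860 N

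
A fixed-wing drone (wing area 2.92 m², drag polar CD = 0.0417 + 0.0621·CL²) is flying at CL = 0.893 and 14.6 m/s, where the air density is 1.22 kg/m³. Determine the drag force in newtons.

CD = 0.0417 + 0.0621 × 0.893² = 0.09122
D = ½ρv²S·CD = ½ × 1.22 × 14.6² × 2.92 × 0.09122 = 34.6 N

D = 34.6 N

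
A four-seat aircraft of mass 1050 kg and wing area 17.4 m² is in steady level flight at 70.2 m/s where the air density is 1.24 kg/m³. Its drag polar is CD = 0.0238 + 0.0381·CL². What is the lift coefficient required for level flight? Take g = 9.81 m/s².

In steady level flight, lift balances weight: W = mg = 1050 × 9.81 = 10300 N.
q = ½ρv² = ½ × 1.24 × 70.2² = 3055 Pa.
CL = 2W/(ρv²S) = 2×10300/(1.24×70.2²×17.4) = 0.1938.

CL = 0.194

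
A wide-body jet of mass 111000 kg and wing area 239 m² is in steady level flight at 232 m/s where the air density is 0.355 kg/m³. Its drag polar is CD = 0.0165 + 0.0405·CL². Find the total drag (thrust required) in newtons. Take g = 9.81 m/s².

Weight W = mg = 111000 × 9.81 = 1.0889×10^6 N; in level flight L = W.
Dynamic pressure q = 0.5 × 0.355 × 232² = 9554 Pa.
CL = W/(q·S) = 1.0889×10^6 / (9554 × 239) = 0.4769.
CD = 0.0165 + 0.0405 × 0.4769² = 0.02571.
D = q·S·CD = 9554 × 239 × 0.02571 = 58710 N

D = 58700 N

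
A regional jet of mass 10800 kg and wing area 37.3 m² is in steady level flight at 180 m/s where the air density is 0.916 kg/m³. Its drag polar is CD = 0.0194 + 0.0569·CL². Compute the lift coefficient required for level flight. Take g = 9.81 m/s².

CL = 0.191

Level flight ⇒ L = W = m·g = 10800 × 9.81 = 1.0595×10^5 N.
Dynamic pressure q = 0.5 × 0.916 × 180² = 14840 Pa.
Required CL = L/(qS) = 1.0595×10^5/(14840·37.3) = 0.1914.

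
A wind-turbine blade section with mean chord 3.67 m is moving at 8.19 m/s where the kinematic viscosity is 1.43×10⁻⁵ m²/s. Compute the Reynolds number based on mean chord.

Re = 2.1×10^6

Re = v·c/ν = 8.19 × 3.67 / (1.43×10⁻⁵) = 2.1×10^6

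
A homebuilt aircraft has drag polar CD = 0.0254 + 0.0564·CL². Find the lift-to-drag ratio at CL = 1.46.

L/D = 10

CD = 0.0254 + 0.0564 × 1.46² = 0.1456
L/D = CL/CD = 1.46 / 0.1456 = 10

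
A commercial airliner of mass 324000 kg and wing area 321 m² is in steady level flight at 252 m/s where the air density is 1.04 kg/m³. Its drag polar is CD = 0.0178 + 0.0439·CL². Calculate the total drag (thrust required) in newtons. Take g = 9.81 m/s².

D = 2.31×10^5 N

In steady level flight, lift balances weight: W = mg = 324000 × 9.81 = 3.1784×10^6 N.
q = ½ρv² = ½ × 1.04 × 252² = 33020 Pa.
CL = 2W/(ρv²S) = 2×3.1784×10^6/(1.04×252²×321) = 0.2999.
CD = 0.0178 + 0.0439 × 0.2999² = 0.02175.
D = q·S·CD = 33020 × 321 × 0.02175 = 2.305×10^5 N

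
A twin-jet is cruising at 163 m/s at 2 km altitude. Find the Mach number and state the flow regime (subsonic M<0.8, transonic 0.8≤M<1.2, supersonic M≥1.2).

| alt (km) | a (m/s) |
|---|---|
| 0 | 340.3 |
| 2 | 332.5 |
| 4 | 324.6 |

M = 0.49 (subsonic)

At 2 km, from the table: a = 332.5 m/s.
M = v/a = 163 / 332.5 = 0.49
M = 0.49 → subsonic.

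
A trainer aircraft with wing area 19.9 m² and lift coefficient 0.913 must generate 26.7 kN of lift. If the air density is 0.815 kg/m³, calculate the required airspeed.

L = ½ρv²S·CL ⇒ v = √(2L/(ρ·S·CL))
v = √(2 × 26700 / (0.815 × 19.9 × 0.913)) = √3606 = 60.1 m/s

v = 60.1 m/s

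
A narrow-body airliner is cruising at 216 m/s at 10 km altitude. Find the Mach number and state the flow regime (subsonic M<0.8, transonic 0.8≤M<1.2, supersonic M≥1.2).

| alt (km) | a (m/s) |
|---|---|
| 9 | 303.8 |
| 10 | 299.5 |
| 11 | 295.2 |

M = 0.721 (subsonic)

At 10 km, from the table: a = 299.5 m/s.
M = v/a = 216 / 299.5 = 0.721
M = 0.721 → subsonic.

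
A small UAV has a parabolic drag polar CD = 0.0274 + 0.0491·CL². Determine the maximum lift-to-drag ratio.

For CD = CD0 + K·CL², (L/D)max occurs at CL* = √(CD0/K) and equals 1/(2√(K·CD0)).
(L/D)max = 1/(2√(0.0491 × 0.0274)) = 1/(2 × 0.03668) = 13.6

(L/D)max = 13.6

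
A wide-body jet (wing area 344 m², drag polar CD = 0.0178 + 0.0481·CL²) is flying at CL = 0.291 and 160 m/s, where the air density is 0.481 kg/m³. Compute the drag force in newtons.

D = 46300 N

CD = 0.0178 + 0.0481 × 0.291² = 0.02187
D = ½ρv²S·CD = ½ × 0.481 × 160² × 344 × 0.02187 = 46300 N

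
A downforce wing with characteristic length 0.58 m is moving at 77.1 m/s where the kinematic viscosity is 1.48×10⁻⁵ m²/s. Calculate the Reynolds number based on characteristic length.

Re = v·c/ν = 77.1 × 0.58 / (1.48×10⁻⁵) = 3.02×10^6

Re = 3.02×10^6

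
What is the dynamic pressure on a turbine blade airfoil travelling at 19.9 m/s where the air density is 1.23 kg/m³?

q = 244 Pa

q = ½ρv² = ½ × 1.23 × 19.9² = 244 Pa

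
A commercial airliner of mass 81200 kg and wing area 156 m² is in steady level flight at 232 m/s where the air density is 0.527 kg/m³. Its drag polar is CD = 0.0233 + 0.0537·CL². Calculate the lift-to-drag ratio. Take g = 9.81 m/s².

L/D = 11.9

In steady level flight, lift balances weight: W = mg = 81200 × 9.81 = 7.9657×10^5 N.
Dynamic pressure q = 0.5 × 0.527 × 232² = 14180 Pa.
CL = 2W/(ρv²S) = 2×7.9657×10^5/(0.527×232²×156) = 0.36.
CD = 0.0233 + 0.0537 × 0.36² = 0.03026.
L/D = CL/CD = 0.36 / 0.03026 = 11.9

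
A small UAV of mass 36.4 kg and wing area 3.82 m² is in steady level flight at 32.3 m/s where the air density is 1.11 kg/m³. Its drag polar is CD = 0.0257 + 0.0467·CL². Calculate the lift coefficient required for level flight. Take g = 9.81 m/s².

Level flight ⇒ L = W = m·g = 36.4 × 9.81 = 357.08 N.
Dynamic pressure q = 0.5 × 1.11 × 32.3² = 579 Pa.
CL = 2W/(ρv²S) = 2×357.08/(1.11×32.3²×3.82) = 0.1614.

CL = 0.161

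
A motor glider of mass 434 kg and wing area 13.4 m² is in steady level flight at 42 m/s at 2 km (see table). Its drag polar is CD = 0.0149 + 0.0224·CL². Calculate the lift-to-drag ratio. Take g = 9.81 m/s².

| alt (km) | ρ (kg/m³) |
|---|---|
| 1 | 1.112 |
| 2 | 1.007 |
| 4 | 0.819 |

L/D = 20.1

At 2 km, from the table: ρ = 1.007 kg/m³.
Level flight ⇒ L = W = m·g = 434 × 9.81 = 4257.5 N.
q = ½ρv² = ½ × 1.007 × 42² = 888.2 Pa.
Required CL = L/(qS) = 4257.5/(888.2·13.4) = 0.3577.
CD = 0.0149 + 0.0224 × 0.3577² = 0.01777.
L/D = CL/CD = 0.3577 / 0.01777 = 20.1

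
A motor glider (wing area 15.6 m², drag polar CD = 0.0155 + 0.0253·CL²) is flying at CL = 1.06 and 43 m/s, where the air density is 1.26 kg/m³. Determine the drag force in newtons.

D = 798 N

CD = 0.0155 + 0.0253 × 1.06² = 0.04393
D = ½ρv²S·CD = ½ × 1.26 × 43² × 15.6 × 0.04393 = 798 N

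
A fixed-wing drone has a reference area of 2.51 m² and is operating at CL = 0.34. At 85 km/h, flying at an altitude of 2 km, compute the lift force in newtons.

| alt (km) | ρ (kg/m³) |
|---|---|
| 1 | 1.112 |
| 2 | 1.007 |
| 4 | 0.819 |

At 2 km, from the table: ρ = 1.007 kg/m³.
Convert speed: v = 85 km/h ÷ 3.6 = 23.61 m/s.
L = ½ρv²S·CL = ½ × 1.007 × 23.61² × 2.51 × 0.34 = 240 N

L = 240 N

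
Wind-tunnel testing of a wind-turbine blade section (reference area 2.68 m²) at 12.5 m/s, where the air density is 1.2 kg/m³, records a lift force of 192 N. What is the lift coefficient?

From L = ½ρv²S·CL, rearranging gives CL = 2L/(ρv²S).
CL = 2 × 192 / (1.2 × 12.5² × 2.68) = 0.764

CL = 0.764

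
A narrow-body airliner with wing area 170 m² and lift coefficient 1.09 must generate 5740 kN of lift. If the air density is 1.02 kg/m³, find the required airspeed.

v = 246 m/s

L = ½ρv²S·CL ⇒ v = √(2L/(ρ·S·CL))
v = √(2 × 5.74×10^6 / (1.02 × 170 × 1.09)) = √60740 = 246 m/s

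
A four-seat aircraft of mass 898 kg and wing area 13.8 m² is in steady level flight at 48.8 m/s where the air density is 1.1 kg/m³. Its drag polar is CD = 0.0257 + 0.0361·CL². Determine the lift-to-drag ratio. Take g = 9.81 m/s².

L/D = 14.2

Level flight ⇒ L = W = m·g = 898 × 9.81 = 8809.4 N.
q = ½ρv² = ½ × 1.1 × 48.8² = 1310 Pa.
CL = W/(q·S) = 8809.4 / (1310 × 13.8) = 0.4874.
CD = 0.0257 + 0.0361 × 0.4874² = 0.03428.
L/D = CL/CD = 0.4874 / 0.03428 = 14.2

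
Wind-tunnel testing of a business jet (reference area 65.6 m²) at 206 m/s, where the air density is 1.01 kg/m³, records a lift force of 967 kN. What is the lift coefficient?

CL = 0.688

From L = ½ρv²S·CL, rearranging gives CL = 2L/(ρv²S).
CL = 2 × 9.67×10^5 / (1.01 × 206² × 65.6) = 0.688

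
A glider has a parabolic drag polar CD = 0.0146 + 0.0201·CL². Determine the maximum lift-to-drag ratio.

(L/D)max = 29.2

For CD = CD0 + K·CL², (L/D)max occurs at CL* = √(CD0/K) and equals 1/(2√(K·CD0)).
(L/D)max = 1/(2√(0.0201 × 0.0146)) = 1/(2 × 0.01713) = 29.2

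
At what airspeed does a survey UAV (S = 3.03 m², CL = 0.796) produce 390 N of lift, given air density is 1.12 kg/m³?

v = 17 m/s

L = ½ρv²S·CL ⇒ v = √(2L/(ρ·S·CL))
v = √(2 × 390 / (1.12 × 3.03 × 0.796)) = √288.7 = 17 m/s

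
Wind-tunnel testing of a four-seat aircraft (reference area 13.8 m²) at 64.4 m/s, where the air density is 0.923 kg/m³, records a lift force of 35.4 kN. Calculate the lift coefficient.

CL = 1.34

From L = ½ρv²S·CL, rearranging gives CL = 2L/(ρv²S).
CL = 2 × 35400 / (0.923 × 64.4² × 13.8) = 1.34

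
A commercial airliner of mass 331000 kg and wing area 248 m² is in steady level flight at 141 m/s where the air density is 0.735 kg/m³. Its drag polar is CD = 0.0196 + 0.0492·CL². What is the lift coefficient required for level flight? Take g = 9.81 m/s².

CL = 1.79

Weight W = mg = 331000 × 9.81 = 3.2471×10^6 N; in level flight L = W.
q = ½ρv² = ½ × 0.735 × 141² = 7306 Pa.
Required CL = L/(qS) = 3.2471×10^6/(7306·248) = 1.792.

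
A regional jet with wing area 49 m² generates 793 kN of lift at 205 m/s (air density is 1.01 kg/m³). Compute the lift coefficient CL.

CL = 0.763

From L = ½ρv²S·CL, rearranging gives CL = 2L/(ρv²S).
CL = 2 × 7.93×10^5 / (1.01 × 205² × 49) = 0.763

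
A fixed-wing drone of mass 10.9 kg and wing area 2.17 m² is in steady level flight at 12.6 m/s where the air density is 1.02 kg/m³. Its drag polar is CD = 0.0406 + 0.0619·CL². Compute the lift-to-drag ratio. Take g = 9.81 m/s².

Weight W = mg = 10.9 × 9.81 = 106.93 N; in level flight L = W.
q = ½ρv² = ½ × 1.02 × 12.6² = 80.97 Pa.
CL = 2W/(ρv²S) = 2×106.93/(1.02×12.6²×2.17) = 0.6086.
CD = 0.0406 + 0.0619 × 0.6086² = 0.06353.
L/D = CL/CD = 0.6086 / 0.06353 = 9.58

L/D = 9.58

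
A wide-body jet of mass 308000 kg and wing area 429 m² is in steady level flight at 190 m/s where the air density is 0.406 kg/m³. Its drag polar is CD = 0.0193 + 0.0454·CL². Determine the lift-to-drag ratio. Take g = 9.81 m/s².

Level flight ⇒ L = W = m·g = 308000 × 9.81 = 3.0215×10^6 N.
q = ½ρv² = ½ × 0.406 × 190² = 7328 Pa.
Required CL = L/(qS) = 3.0215×10^6/(7328·429) = 0.9611.
CD = 0.0193 + 0.0454 × 0.9611² = 0.06123.
L/D = CL/CD = 0.9611 / 0.06123 = 15.7

L/D = 15.7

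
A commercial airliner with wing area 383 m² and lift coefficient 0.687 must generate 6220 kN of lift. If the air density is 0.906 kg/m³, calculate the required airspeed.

L = ½ρv²S·CL ⇒ v = √(2L/(ρ·S·CL))
v = √(2 × 6.22×10^6 / (0.906 × 383 × 0.687)) = √52180 = 228 m/s

v = 228 m/s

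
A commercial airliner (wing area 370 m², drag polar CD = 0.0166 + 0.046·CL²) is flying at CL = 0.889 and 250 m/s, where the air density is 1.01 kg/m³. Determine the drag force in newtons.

D = 6.18×10^5 N

CD = 0.0166 + 0.046 × 0.889² = 0.05295
D = ½ρv²S·CD = ½ × 1.01 × 250² × 370 × 0.05295 = 6.18×10^5 N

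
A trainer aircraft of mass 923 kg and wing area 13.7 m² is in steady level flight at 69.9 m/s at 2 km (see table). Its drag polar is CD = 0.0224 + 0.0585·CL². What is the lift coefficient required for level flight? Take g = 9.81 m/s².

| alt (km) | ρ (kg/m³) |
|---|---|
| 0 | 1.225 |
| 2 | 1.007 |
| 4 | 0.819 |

CL = 0.269

At 2 km, from the table: ρ = 1.007 kg/m³.
Weight W = mg = 923 × 9.81 = 9054.6 N; in level flight L = W.
q = ½ρv² = ½ × 1.007 × 69.9² = 2460 Pa.
CL = 2W/(ρv²S) = 2×9054.6/(1.007×69.9²×13.7) = 0.2687.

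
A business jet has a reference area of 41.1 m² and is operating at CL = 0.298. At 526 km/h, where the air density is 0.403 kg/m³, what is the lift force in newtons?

Convert speed: v = 526 km/h ÷ 3.6 = 146.1 m/s.
Dynamic pressure q = ½ρv² = ½ × 0.403 × 146.1² = 4302 Pa.
L = q·S·CL = 4302 × 41.1 × 0.298 = 52700 N ≈ 52.7 kN

L = 52700 N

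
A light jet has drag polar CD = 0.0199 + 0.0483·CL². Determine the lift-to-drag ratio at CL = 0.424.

CD = 0.0199 + 0.0483 × 0.424² = 0.02858
L/D = CL/CD = 0.424 / 0.02858 = 14.8

L/D = 14.8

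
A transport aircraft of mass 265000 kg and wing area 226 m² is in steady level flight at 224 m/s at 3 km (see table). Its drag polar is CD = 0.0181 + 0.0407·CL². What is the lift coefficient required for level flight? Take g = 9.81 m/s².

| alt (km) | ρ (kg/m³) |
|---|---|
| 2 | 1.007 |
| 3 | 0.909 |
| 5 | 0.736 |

At 3 km, from the table: ρ = 0.909 kg/m³.
Weight W = mg = 265000 × 9.81 = 2.5996×10^6 N; in level flight L = W.
Dynamic pressure q = 0.5 × 0.909 × 224² = 22800 Pa.
CL = 2W/(ρv²S) = 2×2.5996×10^6/(0.909×224²×226) = 0.5044.

CL = 0.504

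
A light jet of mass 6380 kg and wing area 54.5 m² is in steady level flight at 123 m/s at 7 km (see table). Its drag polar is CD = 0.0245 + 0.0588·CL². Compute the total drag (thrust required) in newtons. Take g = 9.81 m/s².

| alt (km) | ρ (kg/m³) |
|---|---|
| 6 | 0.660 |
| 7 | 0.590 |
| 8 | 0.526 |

At 7 km, from the table: ρ = 0.590 kg/m³.
In steady level flight, lift balances weight: W = mg = 6380 × 9.81 = 62588 N.
q = ½ρv² = ½ × 0.59 × 123² = 4463 Pa.
Required CL = L/(qS) = 62588/(4463·54.5) = 0.2573.
CD = 0.0245 + 0.0588 × 0.2573² = 0.02839.
D = q·S·CD = 4463 × 54.5 × 0.02839 = 6906 N

D = 6910 N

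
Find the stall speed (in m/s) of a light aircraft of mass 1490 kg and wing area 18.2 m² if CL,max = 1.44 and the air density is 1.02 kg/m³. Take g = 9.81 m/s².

V_stall = 33.1 m/s

At stall, lift equals weight: L = W = m·g = 1490 × 9.81 = 14620 N.
V_stall = √(2W/(ρ·S·CL,max)) = √(2 × 14620 / (1.02 × 18.2 × 1.44))
V_stall = √1094 = 33.1 m/s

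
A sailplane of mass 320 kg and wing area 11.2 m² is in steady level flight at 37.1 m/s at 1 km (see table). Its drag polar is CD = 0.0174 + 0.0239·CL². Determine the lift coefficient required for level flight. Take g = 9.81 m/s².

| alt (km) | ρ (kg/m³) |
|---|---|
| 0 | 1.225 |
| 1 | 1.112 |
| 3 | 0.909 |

At 1 km, from the table: ρ = 1.112 kg/m³.
Level flight ⇒ L = W = m·g = 320 × 9.81 = 3139.2 N.
q = ½ρv² = ½ × 1.112 × 37.1² = 765.3 Pa.
CL = W/(q·S) = 3139.2 / (765.3 × 11.2) = 0.3663.

CL = 0.366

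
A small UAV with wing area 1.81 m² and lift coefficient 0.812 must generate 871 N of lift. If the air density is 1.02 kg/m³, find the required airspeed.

L = ½ρv²S·CL ⇒ v = √(2L/(ρ·S·CL))
v = √(2 × 871 / (1.02 × 1.81 × 0.812)) = √1162 = 34.1 m/s

v = 34.1 m/s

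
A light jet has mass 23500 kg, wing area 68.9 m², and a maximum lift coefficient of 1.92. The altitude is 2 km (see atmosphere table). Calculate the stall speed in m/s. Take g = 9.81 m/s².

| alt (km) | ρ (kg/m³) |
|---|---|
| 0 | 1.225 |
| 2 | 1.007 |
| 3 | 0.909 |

V_stall = 58.8 m/s

At 2 km, from the table: ρ = 1.007 kg/m³.
Stall occurs when L = W at CL,max. W = mg = 23500 × 9.81 = 2.305×10^5 N.
V_stall = √(2W/(ρ·S·CL,max)) = √(2 × 2.305×10^5 / (1.007 × 68.9 × 1.92))
V_stall = √3461 = 58.8 m/s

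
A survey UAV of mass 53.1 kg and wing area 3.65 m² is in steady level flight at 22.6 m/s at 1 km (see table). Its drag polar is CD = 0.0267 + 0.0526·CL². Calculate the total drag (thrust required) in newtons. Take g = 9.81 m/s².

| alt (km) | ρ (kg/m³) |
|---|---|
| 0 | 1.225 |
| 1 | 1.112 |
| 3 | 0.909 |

At 1 km, from the table: ρ = 1.112 kg/m³.
Weight W = mg = 53.1 × 9.81 = 520.91 N; in level flight L = W.
q = ½ρv² = ½ × 1.112 × 22.6² = 284 Pa.
CL = 2W/(ρv²S) = 2×520.91/(1.112×22.6²×3.65) = 0.5025.
CD = 0.0267 + 0.0526 × 0.5025² = 0.03998.
D = q·S·CD = 284 × 3.65 × 0.03998 = 41.45 N

D = 41.4 N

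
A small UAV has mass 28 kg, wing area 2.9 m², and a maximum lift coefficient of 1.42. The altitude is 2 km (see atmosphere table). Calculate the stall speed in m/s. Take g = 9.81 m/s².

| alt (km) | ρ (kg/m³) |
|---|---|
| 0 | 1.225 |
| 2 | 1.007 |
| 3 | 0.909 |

V_stall = 11.5 m/s

At 2 km, from the table: ρ = 1.007 kg/m³.
At stall, lift equals weight: L = W = m·g = 28 × 9.81 = 274.7 N.
From L = ½ρV²S·CL,max = W: V_stall = √(2W/(ρSCL,max)) = √(2·274.7/(1.007·2.9·1.42))
V_stall = √132.5 = 11.5 m/s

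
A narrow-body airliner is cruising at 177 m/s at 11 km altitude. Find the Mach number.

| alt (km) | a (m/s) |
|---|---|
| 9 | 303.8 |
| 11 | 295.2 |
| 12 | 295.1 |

M = 0.6

At 11 km, from the table: a = 295.2 m/s.
M = v/a = 177 / 295.2 = 0.6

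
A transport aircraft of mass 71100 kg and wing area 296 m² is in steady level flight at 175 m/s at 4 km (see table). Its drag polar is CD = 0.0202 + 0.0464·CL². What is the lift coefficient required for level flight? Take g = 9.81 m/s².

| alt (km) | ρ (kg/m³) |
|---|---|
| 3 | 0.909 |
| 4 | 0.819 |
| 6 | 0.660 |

CL = 0.188

At 4 km, from the table: ρ = 0.819 kg/m³.
In steady level flight, lift balances weight: W = mg = 71100 × 9.81 = 6.9749×10^5 N.
q = ½ρv² = ½ × 0.819 × 175² = 12540 Pa.
Required CL = L/(qS) = 6.9749×10^5/(12540·296) = 0.1879.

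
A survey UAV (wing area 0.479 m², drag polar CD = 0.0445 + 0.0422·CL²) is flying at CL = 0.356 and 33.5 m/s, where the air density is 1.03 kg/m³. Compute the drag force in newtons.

CD = 0.0445 + 0.0422 × 0.356² = 0.04985
D = ½ρv²S·CD = ½ × 1.03 × 33.5² × 0.479 × 0.04985 = 13.8 N

D = 13.8 N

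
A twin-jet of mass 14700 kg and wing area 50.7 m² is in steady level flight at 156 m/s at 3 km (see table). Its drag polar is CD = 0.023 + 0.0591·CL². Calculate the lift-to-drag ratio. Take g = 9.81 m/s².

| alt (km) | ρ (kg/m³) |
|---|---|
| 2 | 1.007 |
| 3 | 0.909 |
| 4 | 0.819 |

At 3 km, from the table: ρ = 0.909 kg/m³.
In steady level flight, lift balances weight: W = mg = 14700 × 9.81 = 1.4421×10^5 N.
q = ½ρv² = ½ × 0.909 × 156² = 11060 Pa.
CL = W/(q·S) = 1.4421×10^5 / (11060 × 50.7) = 0.2572.
CD = 0.023 + 0.0591 × 0.2572² = 0.02691.
L/D = CL/CD = 0.2572 / 0.02691 = 9.56

L/D = 9.56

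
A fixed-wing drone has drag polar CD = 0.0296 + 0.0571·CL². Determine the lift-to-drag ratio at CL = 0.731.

L/D = 12.2

CD = 0.0296 + 0.0571 × 0.731² = 0.06011
L/D = CL/CD = 0.731 / 0.06011 = 12.2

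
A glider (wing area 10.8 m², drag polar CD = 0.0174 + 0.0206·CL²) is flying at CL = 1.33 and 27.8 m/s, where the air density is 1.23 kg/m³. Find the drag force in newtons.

CD = 0.0174 + 0.0206 × 1.33² = 0.05384
D = ½ρv²S·CD = ½ × 1.23 × 27.8² × 10.8 × 0.05384 = 276 N

D = 276 N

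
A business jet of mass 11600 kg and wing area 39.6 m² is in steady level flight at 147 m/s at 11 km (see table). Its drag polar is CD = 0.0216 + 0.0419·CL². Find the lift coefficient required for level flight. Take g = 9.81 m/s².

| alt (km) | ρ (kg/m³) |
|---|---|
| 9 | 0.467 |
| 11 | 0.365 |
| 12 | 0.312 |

At 11 km, from the table: ρ = 0.365 kg/m³.
Weight W = mg = 11600 × 9.81 = 1.138×10^5 N; in level flight L = W.
Dynamic pressure q = 0.5 × 0.365 × 147² = 3944 Pa.
CL = 2W/(ρv²S) = 2×1.138×10^5/(0.365×147²×39.6) = 0.7287.

CL = 0.729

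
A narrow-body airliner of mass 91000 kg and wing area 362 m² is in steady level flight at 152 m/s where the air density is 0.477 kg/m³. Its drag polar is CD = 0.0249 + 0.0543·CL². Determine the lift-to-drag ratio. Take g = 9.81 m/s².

L/D = 12.5

Weight W = mg = 91000 × 9.81 = 8.9271×10^5 N; in level flight L = W.
Dynamic pressure q = 0.5 × 0.477 × 152² = 5510 Pa.
CL = W/(q·S) = 8.9271×10^5 / (5510 × 362) = 0.4475.
CD = 0.0249 + 0.0543 × 0.4475² = 0.03578.
L/D = CL/CD = 0.4475 / 0.03578 = 12.5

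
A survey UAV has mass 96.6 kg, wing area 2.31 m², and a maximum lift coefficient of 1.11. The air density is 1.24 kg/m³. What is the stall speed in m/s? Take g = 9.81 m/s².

V_stall = 24.4 m/s

Weight W = mg = 96.6 × 9.81 = 947.6 N.
From L = ½ρV²S·CL,max = W: V_stall = √(2W/(ρSCL,max)) = √(2·947.6/(1.24·2.31·1.11))
V_stall = √596.1 = 24.4 m/s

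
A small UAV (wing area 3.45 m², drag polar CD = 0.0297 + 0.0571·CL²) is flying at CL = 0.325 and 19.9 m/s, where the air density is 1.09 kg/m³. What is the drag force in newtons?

CD = 0.0297 + 0.0571 × 0.325² = 0.03573
D = ½ρv²S·CD = ½ × 1.09 × 19.9² × 3.45 × 0.03573 = 26.6 N

D = 26.6 N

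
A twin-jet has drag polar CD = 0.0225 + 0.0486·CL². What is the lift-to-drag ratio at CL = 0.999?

CD = 0.0225 + 0.0486 × 0.999² = 0.071
L/D = CL/CD = 0.999 / 0.071 = 14.1

L/D = 14.1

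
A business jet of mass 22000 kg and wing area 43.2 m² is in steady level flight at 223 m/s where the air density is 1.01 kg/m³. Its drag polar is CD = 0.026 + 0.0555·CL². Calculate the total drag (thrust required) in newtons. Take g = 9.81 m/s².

In steady level flight, lift balances weight: W = mg = 22000 × 9.81 = 2.1582×10^5 N.
q = ½ρv² = ½ × 1.01 × 223² = 25110 Pa.
Required CL = L/(qS) = 2.1582×10^5/(25110·43.2) = 0.1989.
CD = 0.026 + 0.0555 × 0.1989² = 0.0282.
D = q·S·CD = 25110 × 43.2 × 0.0282 = 30590 N

D = 30600 N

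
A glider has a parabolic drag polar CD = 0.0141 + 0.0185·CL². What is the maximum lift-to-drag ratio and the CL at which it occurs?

(L/D)max = 31, at CL = 0.873

For CD = CD0 + K·CL², (L/D)max occurs at CL* = √(CD0/K) and equals 1/(2√(K·CD0)).
(L/D)max = 1/(2√(0.0185 × 0.0141)) = 1/(2 × 0.01615) = 31
CL* = √(0.0141/0.0185) = 0.873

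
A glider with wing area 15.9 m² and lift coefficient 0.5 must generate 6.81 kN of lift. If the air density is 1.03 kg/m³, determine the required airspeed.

L = ½ρv²S·CL ⇒ v = √(2L/(ρ·S·CL))
v = √(2 × 6810 / (1.03 × 15.9 × 0.5)) = √1663 = 40.8 m/s

v = 40.8 m/s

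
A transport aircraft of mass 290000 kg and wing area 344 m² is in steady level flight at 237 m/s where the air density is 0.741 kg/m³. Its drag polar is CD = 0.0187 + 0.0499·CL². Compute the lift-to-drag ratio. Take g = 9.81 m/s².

Level flight ⇒ L = W = m·g = 290000 × 9.81 = 2.8449×10^6 N.
q = ½ρv² = ½ × 0.741 × 237² = 20810 Pa.
CL = W/(q·S) = 2.8449×10^6 / (20810 × 344) = 0.3974.
CD = 0.0187 + 0.0499 × 0.3974² = 0.02658.
L/D = CL/CD = 0.3974 / 0.02658 = 15

L/D = 15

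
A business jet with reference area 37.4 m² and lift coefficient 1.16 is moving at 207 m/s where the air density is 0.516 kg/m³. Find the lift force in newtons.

L = 4.8×10^5 N

Dynamic pressure q = ½ρv² = ½ × 0.516 × 207² = 11060 Pa.
L = q·S·CL = 11060 × 37.4 × 1.16 = 4.8×10^5 N ≈ 480 kN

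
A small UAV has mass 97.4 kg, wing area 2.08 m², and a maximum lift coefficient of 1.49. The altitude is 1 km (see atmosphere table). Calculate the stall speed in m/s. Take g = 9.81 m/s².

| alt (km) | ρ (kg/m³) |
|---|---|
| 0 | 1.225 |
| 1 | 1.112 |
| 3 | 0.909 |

V_stall = 23.5 m/s

At 1 km, from the table: ρ = 1.112 kg/m³.
Weight W = mg = 97.4 × 9.81 = 955.5 N.
From L = ½ρV²S·CL,max = W: V_stall = √(2W/(ρSCL,max)) = √(2·955.5/(1.112·2.08·1.49))
V_stall = √554.5 = 23.5 m/s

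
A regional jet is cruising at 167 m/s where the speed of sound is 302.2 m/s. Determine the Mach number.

M = v/a = 167 / 302.2 = 0.553

M = 0.553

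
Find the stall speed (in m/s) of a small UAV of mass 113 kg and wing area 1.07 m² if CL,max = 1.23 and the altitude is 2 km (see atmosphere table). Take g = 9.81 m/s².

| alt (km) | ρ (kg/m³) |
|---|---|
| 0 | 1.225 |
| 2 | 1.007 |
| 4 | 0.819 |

V_stall = 40.9 m/s

At 2 km, from the table: ρ = 1.007 kg/m³.
Stall occurs when L = W at CL,max. W = mg = 113 × 9.81 = 1109 N.
From L = ½ρV²S·CL,max = W: V_stall = √(2W/(ρSCL,max)) = √(2·1109/(1.007·1.07·1.23))
V_stall = √1673 = 40.9 m/s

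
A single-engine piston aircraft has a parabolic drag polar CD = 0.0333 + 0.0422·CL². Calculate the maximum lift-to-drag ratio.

(L/D)max = 13.3

For CD = CD0 + K·CL², (L/D)max occurs at CL* = √(CD0/K) and equals 1/(2√(K·CD0)).
(L/D)max = 1/(2√(0.0422 × 0.0333)) = 1/(2 × 0.03749) = 13.3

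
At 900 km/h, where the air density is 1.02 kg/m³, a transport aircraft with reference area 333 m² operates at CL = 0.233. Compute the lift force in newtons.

Convert speed: v = 900 km/h ÷ 3.6 = 250 m/s.
L = ½ρv²S·CL = ½ × 1.02 × 250² × 333 × 0.233 = 2.47×10^6 N ≈ 2470 kN

L = 2.47×10^6 N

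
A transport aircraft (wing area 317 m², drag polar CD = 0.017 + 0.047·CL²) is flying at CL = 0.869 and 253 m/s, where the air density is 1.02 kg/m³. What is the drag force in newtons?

D = 5.43×10^5 N

CD = 0.017 + 0.047 × 0.869² = 0.05249
D = ½ρv²S·CD = ½ × 1.02 × 253² × 317 × 0.05249 = 5.43×10^5 N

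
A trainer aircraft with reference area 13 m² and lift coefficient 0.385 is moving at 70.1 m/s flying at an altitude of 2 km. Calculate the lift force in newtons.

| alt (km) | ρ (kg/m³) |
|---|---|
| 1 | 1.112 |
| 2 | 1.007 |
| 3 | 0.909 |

At 2 km, from the table: ρ = 1.007 kg/m³.
L = ½ρv²S·CL = ½ × 1.007 × 70.1² × 13 × 0.385 = 12400 N ≈ 12.4 kN

L = 12400 N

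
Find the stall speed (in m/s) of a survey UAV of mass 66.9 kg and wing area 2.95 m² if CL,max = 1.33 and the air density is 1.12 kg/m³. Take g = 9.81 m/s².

At stall, lift equals weight: L = W = m·g = 66.9 × 9.81 = 656.3 N.
From L = ½ρV²S·CL,max = W: V_stall = √(2W/(ρSCL,max)) = √(2·656.3/(1.12·2.95·1.33))
V_stall = √298.7 = 17.3 m/s

V_stall = 17.3 m/s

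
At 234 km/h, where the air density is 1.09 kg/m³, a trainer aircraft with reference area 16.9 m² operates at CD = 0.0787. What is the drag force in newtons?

Convert speed: v = 234 km/h ÷ 3.6 = 65 m/s.
Dynamic pressure q = ½ρv² = ½ × 1.09 × 65² = 2303 Pa.
D = q·S·CD = 2303 × 16.9 × 0.0787 = 3060 N

D = 3060 N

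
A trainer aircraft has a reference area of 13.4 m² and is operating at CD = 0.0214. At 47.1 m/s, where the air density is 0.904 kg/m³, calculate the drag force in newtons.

D = ½ρv²S·CD = ½ × 0.904 × 47.1² × 13.4 × 0.0214 = 288 N

D = 288 N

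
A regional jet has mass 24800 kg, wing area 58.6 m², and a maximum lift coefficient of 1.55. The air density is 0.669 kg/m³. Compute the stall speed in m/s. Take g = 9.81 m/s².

Stall occurs when L = W at CL,max. W = mg = 24800 × 9.81 = 2.433×10^5 N.
V_stall = √(2W/(ρ·S·CL,max)) = √(2 × 2.433×10^5 / (0.669 × 58.6 × 1.55))
V_stall = √8007 = 89.5 m/s

V_stall = 89.5 m/s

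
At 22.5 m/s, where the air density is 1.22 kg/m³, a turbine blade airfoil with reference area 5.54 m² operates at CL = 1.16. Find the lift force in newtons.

L = ½ρv²S·CL = ½ × 1.22 × 22.5² × 5.54 × 1.16 = 1980 N

L = 1980 N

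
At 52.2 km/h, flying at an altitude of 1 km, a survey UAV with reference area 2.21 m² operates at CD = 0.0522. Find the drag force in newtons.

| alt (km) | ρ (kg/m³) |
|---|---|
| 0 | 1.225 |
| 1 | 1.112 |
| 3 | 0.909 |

D = 13.5 N

At 1 km, from the table: ρ = 1.112 kg/m³.
Convert speed: v = 52.2 km/h ÷ 3.6 = 14.5 m/s.
Dynamic pressure q = ½ρv² = ½ × 1.112 × 14.5² = 116.9 Pa.
D = q·S·CD = 116.9 × 2.21 × 0.0522 = 13.5 N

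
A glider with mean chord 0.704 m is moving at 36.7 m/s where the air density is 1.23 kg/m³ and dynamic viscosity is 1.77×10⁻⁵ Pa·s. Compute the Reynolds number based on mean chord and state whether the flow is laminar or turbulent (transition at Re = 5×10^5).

Re = ρ·v·c/μ = 1.23 × 36.7 × 0.704 / (1.77×10⁻⁵) = 1.8×10^6
Since 1.8×10^6 > 5×10^5, the flow is turbulent.

Re = 1.8×10^6 (turbulent)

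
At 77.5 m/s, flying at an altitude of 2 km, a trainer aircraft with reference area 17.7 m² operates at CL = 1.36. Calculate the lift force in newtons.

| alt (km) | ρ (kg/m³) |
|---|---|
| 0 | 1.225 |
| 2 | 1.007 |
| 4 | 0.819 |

L = 72800 N

At 2 km, from the table: ρ = 1.007 kg/m³.
Dynamic pressure q = ½ρv² = ½ × 1.007 × 77.5² = 3024 Pa.
L = q·S·CL = 3024 × 17.7 × 1.36 = 72800 N ≈ 72.8 kN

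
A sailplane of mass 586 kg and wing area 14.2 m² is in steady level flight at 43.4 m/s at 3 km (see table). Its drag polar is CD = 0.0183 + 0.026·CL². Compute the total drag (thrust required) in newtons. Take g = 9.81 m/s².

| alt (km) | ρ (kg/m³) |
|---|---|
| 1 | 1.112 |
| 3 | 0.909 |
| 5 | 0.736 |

D = 293 N

At 3 km, from the table: ρ = 0.909 kg/m³.
Level flight ⇒ L = W = m·g = 586 × 9.81 = 5748.7 N.
q = ½ρv² = ½ × 0.909 × 43.4² = 856.1 Pa.
CL = 2W/(ρv²S) = 2×5748.7/(0.909×43.4²×14.2) = 0.4729.
CD = 0.0183 + 0.026 × 0.4729² = 0.02411.
D = q·S·CD = 856.1 × 14.2 × 0.02411 = 293.1 N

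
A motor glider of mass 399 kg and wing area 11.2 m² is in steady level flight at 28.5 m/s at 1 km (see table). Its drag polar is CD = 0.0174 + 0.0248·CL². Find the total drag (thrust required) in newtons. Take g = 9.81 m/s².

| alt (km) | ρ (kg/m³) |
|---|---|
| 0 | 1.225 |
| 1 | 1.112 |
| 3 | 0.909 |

At 1 km, from the table: ρ = 1.112 kg/m³.
Weight W = mg = 399 × 9.81 = 3914.2 N; in level flight L = W.
Dynamic pressure q = 0.5 × 1.112 × 28.5² = 451.6 Pa.
CL = W/(q·S) = 3914.2 / (451.6 × 11.2) = 0.7739.
CD = 0.0174 + 0.0248 × 0.7739² = 0.03225.
D = q·S·CD = 451.6 × 11.2 × 0.03225 = 163.1 N

D = 163 N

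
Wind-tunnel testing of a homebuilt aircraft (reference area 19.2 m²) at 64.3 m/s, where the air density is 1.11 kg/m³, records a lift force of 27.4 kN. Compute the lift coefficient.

CL = 0.622

From L = ½ρv²S·CL, rearranging gives CL = 2L/(ρv²S).
CL = 2 × 27400 / (1.11 × 64.3² × 19.2) = 0.622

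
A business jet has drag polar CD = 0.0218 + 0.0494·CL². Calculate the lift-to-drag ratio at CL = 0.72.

CD = 0.0218 + 0.0494 × 0.72² = 0.04741
L/D = CL/CD = 0.72 / 0.04741 = 15.2

L/D = 15.2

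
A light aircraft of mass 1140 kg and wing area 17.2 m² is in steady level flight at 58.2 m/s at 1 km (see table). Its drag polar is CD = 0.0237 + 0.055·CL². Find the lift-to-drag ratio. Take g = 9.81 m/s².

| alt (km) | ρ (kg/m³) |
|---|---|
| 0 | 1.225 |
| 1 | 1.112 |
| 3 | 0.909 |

L/D = 11.4

At 1 km, from the table: ρ = 1.112 kg/m³.
Level flight ⇒ L = W = m·g = 1140 × 9.81 = 11183 N.
q = ½ρv² = ½ × 1.112 × 58.2² = 1883 Pa.
Required CL = L/(qS) = 11183/(1883·17.2) = 0.3452.
CD = 0.0237 + 0.055 × 0.3452² = 0.03026.
L/D = CL/CD = 0.3452 / 0.03026 = 11.4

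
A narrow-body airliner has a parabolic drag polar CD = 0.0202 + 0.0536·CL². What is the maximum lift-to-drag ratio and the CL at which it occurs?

(L/D)max = 15.2, at CL = 0.614

For CD = CD0 + K·CL², (L/D)max occurs at CL* = √(CD0/K) and equals 1/(2√(K·CD0)).
(L/D)max = 1/(2√(0.0536 × 0.0202)) = 1/(2 × 0.0329) = 15.2
CL* = √(0.0202/0.0536) = 0.614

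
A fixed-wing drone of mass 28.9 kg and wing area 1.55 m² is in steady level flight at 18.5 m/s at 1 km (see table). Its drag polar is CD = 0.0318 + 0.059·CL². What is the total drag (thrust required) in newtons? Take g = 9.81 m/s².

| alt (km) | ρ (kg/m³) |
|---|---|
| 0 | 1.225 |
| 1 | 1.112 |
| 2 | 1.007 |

At 1 km, from the table: ρ = 1.112 kg/m³.
In steady level flight, lift balances weight: W = mg = 28.9 × 9.81 = 283.51 N.
Dynamic pressure q = 0.5 × 1.112 × 18.5² = 190.3 Pa.
CL = 2W/(ρv²S) = 2×283.51/(1.112×18.5²×1.55) = 0.9612.
CD = 0.0318 + 0.059 × 0.9612² = 0.08631.
D = q·S·CD = 190.3 × 1.55 × 0.08631 = 25.46 N

D = 25.5 N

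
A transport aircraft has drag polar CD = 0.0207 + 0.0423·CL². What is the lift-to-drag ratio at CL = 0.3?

CD = 0.0207 + 0.0423 × 0.3² = 0.02451
L/D = CL/CD = 0.3 / 0.02451 = 12.2

L/D = 12.2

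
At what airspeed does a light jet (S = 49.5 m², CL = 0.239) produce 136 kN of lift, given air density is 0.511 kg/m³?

L = ½ρv²S·CL ⇒ v = √(2L/(ρ·S·CL))
v = √(2 × 1.36×10^5 / (0.511 × 49.5 × 0.239)) = √44990 = 212 m/s

v = 212 m/s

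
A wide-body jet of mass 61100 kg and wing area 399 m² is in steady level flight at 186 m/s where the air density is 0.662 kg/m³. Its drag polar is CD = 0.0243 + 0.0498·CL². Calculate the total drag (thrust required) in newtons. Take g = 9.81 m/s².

D = 1.15×10^5 N

Weight W = mg = 61100 × 9.81 = 5.9939×10^5 N; in level flight L = W.
q = ½ρv² = ½ × 0.662 × 186² = 11450 Pa.
Required CL = L/(qS) = 5.9939×10^5/(11450·399) = 0.1312.
CD = 0.0243 + 0.0498 × 0.1312² = 0.02516.
D = q·S·CD = 11450 × 399 × 0.02516 = 1.149×10^5 N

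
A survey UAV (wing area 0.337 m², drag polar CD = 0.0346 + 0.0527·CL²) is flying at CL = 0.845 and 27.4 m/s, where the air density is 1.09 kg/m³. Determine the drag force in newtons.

CD = 0.0346 + 0.0527 × 0.845² = 0.07223
D = ½ρv²S·CD = ½ × 1.09 × 27.4² × 0.337 × 0.07223 = 9.96 N

D = 9.96 N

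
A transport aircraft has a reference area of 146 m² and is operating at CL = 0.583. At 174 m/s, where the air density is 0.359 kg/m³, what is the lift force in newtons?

L = ½ρv²S·CL = ½ × 0.359 × 174² × 146 × 0.583 = 4.63×10^5 N ≈ 463 kN

L = 4.63×10^5 N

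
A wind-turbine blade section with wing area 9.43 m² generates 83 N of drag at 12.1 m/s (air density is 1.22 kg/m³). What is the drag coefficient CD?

CD = 0.0986

From D = ½ρv²S·CD, rearranging gives CD = 2D/(ρv²S).
CD = 2 × 83 / (1.22 × 12.1² × 9.43) = 0.0986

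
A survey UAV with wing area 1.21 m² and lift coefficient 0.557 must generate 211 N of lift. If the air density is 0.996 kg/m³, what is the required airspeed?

v = 25.1 m/s

L = ½ρv²S·CL ⇒ v = √(2L/(ρ·S·CL))
v = √(2 × 211 / (0.996 × 1.21 × 0.557)) = √628.7 = 25.1 m/s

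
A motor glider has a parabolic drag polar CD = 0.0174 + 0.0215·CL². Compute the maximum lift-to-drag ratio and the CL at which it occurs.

(L/D)max = 25.9, at CL = 0.9

For CD = CD0 + K·CL², (L/D)max occurs at CL* = √(CD0/K) and equals 1/(2√(K·CD0)).
(L/D)max = 1/(2√(0.0215 × 0.0174)) = 1/(2 × 0.01934) = 25.9
CL* = √(0.0174/0.0215) = 0.9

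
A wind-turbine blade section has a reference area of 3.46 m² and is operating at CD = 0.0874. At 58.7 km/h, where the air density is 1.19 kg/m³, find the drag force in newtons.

D = 47.8 N

Convert speed: v = 58.7 km/h ÷ 3.6 = 16.31 m/s.
D = ½ρv²S·CD = ½ × 1.19 × 16.31² × 3.46 × 0.0874 = 47.8 N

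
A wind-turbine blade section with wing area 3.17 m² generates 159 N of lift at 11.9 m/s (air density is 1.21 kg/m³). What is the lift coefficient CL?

CL = 0.585

From L = ½ρv²S·CL, rearranging gives CL = 2L/(ρv²S).
CL = 2 × 159 / (1.21 × 11.9² × 3.17) = 0.585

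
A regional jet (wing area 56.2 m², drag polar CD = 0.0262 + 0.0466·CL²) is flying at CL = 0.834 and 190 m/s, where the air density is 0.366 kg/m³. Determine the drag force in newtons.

D = 21800 N

CD = 0.0262 + 0.0466 × 0.834² = 0.05861
D = ½ρv²S·CD = ½ × 0.366 × 190² × 56.2 × 0.05861 = 21800 N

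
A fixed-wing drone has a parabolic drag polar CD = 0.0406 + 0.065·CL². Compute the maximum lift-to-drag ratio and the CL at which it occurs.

For CD = CD0 + K·CL², (L/D)max occurs at CL* = √(CD0/K) and equals 1/(2√(K·CD0)).
(L/D)max = 1/(2√(0.065 × 0.0406)) = 1/(2 × 0.05137) = 9.73
CL* = √(0.0406/0.065) = 0.79

(L/D)max = 9.73, at CL = 0.79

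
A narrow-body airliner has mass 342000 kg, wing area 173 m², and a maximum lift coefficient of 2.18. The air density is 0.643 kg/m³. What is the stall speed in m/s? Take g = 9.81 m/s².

V_stall = 166 m/s

Weight W = mg = 342000 × 9.81 = 3.355×10^6 N.
V_stall = √(2W/(ρ·S·CL,max)) = √(2 × 3.355×10^6 / (0.643 × 173 × 2.18))
V_stall = √27670 = 166 m/s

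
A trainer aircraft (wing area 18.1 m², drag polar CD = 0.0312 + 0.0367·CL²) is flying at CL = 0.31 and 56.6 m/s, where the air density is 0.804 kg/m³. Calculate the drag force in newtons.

D = 809 N

CD = 0.0312 + 0.0367 × 0.31² = 0.03473
D = ½ρv²S·CD = ½ × 0.804 × 56.6² × 18.1 × 0.03473 = 809 N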